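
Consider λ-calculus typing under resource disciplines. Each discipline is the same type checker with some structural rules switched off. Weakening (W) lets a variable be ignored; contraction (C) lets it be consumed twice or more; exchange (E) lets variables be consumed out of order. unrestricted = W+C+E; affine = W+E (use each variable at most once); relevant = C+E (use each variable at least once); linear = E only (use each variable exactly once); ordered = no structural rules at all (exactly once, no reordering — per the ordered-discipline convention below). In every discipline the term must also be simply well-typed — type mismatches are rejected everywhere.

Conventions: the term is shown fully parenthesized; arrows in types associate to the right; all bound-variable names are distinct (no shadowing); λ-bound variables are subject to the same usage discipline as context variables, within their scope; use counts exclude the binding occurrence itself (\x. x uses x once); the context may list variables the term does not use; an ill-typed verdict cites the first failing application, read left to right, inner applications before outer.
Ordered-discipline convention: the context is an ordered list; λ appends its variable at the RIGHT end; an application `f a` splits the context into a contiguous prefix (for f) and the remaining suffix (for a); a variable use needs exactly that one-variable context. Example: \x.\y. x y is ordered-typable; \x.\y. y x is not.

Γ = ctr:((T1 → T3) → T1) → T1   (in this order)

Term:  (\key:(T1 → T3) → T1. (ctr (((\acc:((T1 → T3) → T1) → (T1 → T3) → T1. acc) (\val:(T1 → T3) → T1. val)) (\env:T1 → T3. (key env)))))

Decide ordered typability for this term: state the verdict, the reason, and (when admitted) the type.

yes — ctr, key, acc, val, env: once each, no exchange needed; term : ((T1 → T3) → T1) → T1
counts: ctr=1; key (bound)=1; acc (bound)=1; val (bound)=1; env (bound)=1
left-to-right use order: ctr, acc, val, key, env
typing: well-typed — term : ((T1 → T3) → T1) → T1
across the five disciplines: ordered ✓ | linear ✓ | affine ✓ | relevant ✓ | unrestricted ✓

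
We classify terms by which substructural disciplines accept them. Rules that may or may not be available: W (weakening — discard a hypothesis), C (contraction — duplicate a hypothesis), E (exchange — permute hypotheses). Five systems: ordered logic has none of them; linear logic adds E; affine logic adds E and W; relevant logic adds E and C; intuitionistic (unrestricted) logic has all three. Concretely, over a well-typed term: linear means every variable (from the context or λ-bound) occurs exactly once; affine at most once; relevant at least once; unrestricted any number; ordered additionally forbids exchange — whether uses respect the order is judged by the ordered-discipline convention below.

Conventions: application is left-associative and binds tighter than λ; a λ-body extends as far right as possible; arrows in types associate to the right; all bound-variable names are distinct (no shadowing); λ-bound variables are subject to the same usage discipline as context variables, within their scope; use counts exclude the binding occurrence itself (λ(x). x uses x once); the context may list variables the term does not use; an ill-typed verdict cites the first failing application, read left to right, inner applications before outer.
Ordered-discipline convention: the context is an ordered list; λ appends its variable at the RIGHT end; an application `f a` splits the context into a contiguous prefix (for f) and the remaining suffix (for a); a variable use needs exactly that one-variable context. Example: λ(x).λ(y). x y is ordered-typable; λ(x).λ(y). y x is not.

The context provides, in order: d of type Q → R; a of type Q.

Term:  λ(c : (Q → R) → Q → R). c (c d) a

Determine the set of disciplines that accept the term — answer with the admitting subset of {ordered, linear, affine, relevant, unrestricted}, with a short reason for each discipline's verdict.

accepted by: relevant, unrestricted
use counts: d ×1; a ×1; c [bound] ×2
use order (left to right): c, c, d, a
typing: well-typed — term : ((Q → R) → Q → R) → R
ordered: ✗ — c ×2 used more than once (contraction)
linear: ✗ — c ×2 used more than once (contraction)
affine: ✗ — c ×2 used more than once (contraction)
relevant: ✓ — every one of d, a, c appears
unrestricted: ✓ — well-typed at ((Q → R) → Q → R) → R; no restrictions here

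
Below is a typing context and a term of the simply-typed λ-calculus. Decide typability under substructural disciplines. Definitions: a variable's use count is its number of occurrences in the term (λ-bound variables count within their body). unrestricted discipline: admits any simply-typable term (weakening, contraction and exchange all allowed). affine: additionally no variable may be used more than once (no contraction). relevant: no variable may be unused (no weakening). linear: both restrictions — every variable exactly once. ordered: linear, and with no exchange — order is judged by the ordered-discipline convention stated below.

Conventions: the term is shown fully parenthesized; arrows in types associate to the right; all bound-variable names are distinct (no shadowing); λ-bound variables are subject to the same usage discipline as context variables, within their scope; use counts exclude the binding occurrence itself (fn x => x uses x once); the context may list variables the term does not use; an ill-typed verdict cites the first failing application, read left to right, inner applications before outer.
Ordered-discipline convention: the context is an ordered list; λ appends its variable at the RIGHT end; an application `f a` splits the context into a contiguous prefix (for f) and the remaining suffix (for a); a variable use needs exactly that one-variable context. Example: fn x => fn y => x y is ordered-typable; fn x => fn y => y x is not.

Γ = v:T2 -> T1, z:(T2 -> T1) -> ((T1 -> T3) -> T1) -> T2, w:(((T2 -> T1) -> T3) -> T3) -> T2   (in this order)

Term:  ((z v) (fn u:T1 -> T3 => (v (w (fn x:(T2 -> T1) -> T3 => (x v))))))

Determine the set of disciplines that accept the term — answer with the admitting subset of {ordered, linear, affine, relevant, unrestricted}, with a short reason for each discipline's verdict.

accepted by: unrestricted
counts: v: 3×, z: 1×, w: 1×, u [bound]: 0×, x [bound]: 1×
uses in reading order: z, v, v, w, x, v
typing: well-typed at T2
ordered: ✗, needs contraction — v ×3; u never used (weakening)
linear: ✗, needs contraction — v ×3; u never used (weakening)
affine: ✗, needs contraction — v ×3
relevant: ✗, u never used (weakening)
unrestricted: ✓, typability at T2 is all that's needed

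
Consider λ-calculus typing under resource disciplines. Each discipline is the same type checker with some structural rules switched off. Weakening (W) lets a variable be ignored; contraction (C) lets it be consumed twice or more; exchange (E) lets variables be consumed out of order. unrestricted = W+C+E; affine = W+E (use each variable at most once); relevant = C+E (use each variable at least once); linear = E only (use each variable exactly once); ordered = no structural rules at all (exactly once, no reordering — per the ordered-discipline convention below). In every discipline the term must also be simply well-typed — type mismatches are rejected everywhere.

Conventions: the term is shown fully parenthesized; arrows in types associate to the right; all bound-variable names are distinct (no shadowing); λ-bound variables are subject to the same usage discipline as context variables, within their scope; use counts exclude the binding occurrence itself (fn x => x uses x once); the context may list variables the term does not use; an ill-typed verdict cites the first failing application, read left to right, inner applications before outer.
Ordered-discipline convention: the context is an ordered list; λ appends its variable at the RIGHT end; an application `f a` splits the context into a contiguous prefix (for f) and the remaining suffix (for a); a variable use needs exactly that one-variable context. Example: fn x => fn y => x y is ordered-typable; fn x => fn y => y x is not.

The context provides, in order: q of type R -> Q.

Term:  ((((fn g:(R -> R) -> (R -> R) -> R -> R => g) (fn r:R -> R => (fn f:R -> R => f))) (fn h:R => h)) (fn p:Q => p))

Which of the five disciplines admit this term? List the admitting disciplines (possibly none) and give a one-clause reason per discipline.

admitted by: none
use counts: q: 0; g [bound]: 1; r [bound]: 0; f [bound]: 1; h [bound]: 1; p [bound]: 1
use order (left to right): g, f, h, p
typing: ill-typed: an application expects R -> R but receives Q -> Q
ordered: ✗, the type mismatch rejects it
linear: ✗, not simply typable
affine: ✗, fails simple typing
relevant: ✗, a type mismatch blocks all five
unrestricted: ✗, the type mismatch rejects it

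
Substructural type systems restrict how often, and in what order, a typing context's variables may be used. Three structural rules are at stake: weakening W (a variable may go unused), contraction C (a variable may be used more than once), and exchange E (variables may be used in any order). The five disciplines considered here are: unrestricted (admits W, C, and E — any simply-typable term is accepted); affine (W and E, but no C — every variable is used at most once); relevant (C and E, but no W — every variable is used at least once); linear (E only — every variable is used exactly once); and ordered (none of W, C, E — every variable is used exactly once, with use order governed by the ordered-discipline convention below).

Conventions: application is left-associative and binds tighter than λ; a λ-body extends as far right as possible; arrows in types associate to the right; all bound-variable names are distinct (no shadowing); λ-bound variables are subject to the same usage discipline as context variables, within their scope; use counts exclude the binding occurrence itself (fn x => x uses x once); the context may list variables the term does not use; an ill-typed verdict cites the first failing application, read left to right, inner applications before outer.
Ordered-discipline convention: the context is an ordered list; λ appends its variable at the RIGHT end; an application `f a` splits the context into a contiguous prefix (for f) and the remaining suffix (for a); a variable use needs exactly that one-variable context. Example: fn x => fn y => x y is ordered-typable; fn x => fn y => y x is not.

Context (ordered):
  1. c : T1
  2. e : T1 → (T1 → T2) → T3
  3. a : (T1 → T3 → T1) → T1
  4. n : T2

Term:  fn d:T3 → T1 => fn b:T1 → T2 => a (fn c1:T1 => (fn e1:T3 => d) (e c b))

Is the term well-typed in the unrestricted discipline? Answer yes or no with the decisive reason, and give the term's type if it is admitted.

yes — typability at (T3 → T1) → (T1 → T2) → T1 is all that's needed; term : (T3 → T1) → (T1 → T2) → T1
use counts: c: 1×; e: 1×; a: 1×; n: 0×; d (λ-bound): 1×; b (λ-bound): 1×; c1 (λ-bound): 0×; e1 (λ-bound): 0×
left-to-right use order: a, d, e, c, b
typing: the term checks, with type (T3 → T1) → (T1 → T2) → T1
per-discipline verdicts: ordered ✗ | linear ✗ | affine ✓ | relevant ✗ | unrestricted ✓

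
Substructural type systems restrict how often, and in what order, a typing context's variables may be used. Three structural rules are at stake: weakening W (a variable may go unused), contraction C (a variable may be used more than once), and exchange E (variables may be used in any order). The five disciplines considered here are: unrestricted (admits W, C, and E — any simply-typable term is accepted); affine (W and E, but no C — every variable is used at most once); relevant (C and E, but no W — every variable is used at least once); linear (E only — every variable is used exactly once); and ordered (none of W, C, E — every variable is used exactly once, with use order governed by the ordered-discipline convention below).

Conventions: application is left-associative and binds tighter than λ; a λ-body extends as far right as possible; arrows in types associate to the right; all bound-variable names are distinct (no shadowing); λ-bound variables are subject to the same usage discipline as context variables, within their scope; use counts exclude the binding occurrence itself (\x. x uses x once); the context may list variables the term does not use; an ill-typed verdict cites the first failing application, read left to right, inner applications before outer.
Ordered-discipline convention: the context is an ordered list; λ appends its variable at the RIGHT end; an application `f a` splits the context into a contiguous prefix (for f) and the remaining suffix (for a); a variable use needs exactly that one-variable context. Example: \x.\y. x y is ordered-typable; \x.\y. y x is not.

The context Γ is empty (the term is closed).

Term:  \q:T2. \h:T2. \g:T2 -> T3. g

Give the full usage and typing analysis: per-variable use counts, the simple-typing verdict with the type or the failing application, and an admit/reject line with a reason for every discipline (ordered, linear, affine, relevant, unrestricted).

variable uses: q (bound)=0; h (bound)=0; g (bound)=1
uses in reading order: g
typing: well-typed at T2 -> T2 -> (T2 -> T3) -> T2 -> T3
ordered: ✗ — q, h left unused
linear: ✗ — q, h left unused
affine: ✓ — at most one use each (q, h, g)
relevant: ✗ — q, h left unused
unrestricted: ✓ — well-typed at T2 -> T2 -> (T2 -> T3) -> T2 -> T3; no restrictions here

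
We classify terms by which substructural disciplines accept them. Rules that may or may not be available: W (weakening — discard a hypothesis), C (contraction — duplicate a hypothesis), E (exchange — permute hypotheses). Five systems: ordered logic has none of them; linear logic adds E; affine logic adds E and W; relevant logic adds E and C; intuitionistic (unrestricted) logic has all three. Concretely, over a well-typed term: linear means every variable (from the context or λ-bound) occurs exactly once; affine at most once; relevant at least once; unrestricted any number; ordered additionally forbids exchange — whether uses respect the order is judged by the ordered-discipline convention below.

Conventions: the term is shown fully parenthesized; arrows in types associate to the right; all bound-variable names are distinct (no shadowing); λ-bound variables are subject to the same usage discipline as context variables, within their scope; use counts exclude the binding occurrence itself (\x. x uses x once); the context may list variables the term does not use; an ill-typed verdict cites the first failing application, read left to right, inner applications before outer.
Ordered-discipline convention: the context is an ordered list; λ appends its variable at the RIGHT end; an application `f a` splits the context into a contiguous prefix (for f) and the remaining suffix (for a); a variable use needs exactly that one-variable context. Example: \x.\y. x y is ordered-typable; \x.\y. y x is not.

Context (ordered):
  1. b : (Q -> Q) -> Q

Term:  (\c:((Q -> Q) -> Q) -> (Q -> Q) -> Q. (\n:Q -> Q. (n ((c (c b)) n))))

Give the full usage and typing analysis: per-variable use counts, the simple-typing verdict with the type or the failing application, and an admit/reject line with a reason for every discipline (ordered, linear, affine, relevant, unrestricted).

counts: b=1; c [bound]=2; n [bound]=2
order of uses: n, c, c, b, n
typing: well-typed at (((Q -> Q) -> Q) -> (Q -> Q) -> Q) -> (Q -> Q) -> Q
ordered: ✗, repeated use of c ×2, n ×2
linear: ✗, repeated use of c ×2, n ×2
affine: ✗, repeated use of c ×2, n ×2
relevant: ✓, at least one use each (b, c, n)
unrestricted: ✓, well-typed at (((Q -> Q) -> Q) -> (Q -> Q) -> Q) -> (Q -> Q) -> Q; no restrictions here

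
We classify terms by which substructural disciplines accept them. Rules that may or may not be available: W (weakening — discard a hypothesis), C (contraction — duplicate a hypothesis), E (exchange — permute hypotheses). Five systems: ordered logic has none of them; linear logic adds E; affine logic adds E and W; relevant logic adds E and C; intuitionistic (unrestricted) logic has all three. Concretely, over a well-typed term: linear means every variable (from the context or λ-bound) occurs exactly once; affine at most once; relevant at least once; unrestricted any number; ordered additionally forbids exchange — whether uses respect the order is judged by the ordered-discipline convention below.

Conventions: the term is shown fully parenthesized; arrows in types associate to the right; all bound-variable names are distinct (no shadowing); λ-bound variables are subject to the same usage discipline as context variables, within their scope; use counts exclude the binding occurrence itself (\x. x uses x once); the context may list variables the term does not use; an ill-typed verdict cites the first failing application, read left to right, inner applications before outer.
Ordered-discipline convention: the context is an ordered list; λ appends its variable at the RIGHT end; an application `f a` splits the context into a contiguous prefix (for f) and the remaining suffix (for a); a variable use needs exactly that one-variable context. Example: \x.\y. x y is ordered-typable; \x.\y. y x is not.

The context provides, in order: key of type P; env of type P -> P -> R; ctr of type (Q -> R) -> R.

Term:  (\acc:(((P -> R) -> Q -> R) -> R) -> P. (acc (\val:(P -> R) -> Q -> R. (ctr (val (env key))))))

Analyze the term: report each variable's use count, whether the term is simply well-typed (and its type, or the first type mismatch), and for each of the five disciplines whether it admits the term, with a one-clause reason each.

variable uses: key: 1, env: 1, ctr: 1, acc (bound): 1, val (bound): 1
left-to-right use order: acc, ctr, val, env, key
typing: ✓ — ((((P -> R) -> Q -> R) -> R) -> P) -> P
ordered: ✗ — use order acc, ctr, val, env, key needs exchange
linear: ✓ — each of key, env, ctr, acc, val used exactly once
affine: ✓ — key, env, ctr, acc, val: no repeats, contraction unneeded
relevant: ✓ — none of key, env, ctr, acc, val goes unused
unrestricted: ✓ — type-checks (((((P -> R) -> Q -> R) -> R) -> P) -> P) and nothing is barred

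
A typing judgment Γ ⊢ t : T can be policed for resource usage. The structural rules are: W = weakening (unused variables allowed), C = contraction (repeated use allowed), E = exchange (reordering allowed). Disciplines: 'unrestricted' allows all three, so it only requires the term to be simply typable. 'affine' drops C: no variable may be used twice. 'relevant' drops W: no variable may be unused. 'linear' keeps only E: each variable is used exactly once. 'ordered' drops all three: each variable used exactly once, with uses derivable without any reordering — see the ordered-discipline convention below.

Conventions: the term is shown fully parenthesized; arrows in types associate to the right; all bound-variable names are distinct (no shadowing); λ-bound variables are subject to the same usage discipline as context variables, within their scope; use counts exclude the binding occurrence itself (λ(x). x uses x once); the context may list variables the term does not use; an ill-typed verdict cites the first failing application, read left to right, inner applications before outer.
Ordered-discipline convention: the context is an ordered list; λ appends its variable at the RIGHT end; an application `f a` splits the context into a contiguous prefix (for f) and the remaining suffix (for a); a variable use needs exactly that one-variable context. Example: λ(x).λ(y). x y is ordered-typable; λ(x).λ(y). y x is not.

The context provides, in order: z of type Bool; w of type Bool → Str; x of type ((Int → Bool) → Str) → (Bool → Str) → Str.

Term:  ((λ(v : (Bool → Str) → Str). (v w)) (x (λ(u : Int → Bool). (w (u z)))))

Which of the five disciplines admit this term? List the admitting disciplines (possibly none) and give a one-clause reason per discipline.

accepted by: none
usage: z=1; w=2; x=1; v (bound)=1; u (bound)=1
left-to-right use order: v, w, x, w, u, z
typing: ill-typed: an argument Bool mismatches the expected Int
ordered: ✗, fails simple typing
linear: ✗, a type mismatch blocks all five
affine: ✗, the type mismatch rejects it
relevant: ✗, not simply typable
unrestricted: ✗, fails simple typing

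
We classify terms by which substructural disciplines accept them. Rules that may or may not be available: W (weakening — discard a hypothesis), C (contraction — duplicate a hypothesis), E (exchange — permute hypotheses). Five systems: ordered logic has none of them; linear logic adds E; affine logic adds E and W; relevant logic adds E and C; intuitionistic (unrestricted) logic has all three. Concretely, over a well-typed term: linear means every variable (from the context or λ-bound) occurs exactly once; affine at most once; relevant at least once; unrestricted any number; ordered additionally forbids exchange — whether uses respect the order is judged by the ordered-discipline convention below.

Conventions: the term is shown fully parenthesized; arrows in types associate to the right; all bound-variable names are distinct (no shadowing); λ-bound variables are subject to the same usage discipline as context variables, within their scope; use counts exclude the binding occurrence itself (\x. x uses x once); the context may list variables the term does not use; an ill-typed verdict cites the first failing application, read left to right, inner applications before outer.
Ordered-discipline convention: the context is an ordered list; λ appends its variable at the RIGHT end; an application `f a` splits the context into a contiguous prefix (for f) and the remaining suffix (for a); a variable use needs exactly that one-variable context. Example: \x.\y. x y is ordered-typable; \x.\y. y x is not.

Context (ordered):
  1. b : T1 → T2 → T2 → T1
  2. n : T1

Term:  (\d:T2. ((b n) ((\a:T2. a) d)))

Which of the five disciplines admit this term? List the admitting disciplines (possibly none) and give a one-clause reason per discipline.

accepted by: ordered, linear, affine, relevant, unrestricted
usage: b: 1, n: 1, d (bound): 1, a (bound): 1
uses in reading order: b, n, a, d
typing: the term checks, with type T2 → T2 → T1
ordered: ✓ — single-use (b, n, d, a), ordered derivation ok
linear: ✓ — each of b, n, d, a used exactly once
affine: ✓ — at most one use each (b, n, d, a)
relevant: ✓ — at least one use each (b, n, d, a)
unrestricted: ✓ — typability at T2 → T2 → T1 is all that's needed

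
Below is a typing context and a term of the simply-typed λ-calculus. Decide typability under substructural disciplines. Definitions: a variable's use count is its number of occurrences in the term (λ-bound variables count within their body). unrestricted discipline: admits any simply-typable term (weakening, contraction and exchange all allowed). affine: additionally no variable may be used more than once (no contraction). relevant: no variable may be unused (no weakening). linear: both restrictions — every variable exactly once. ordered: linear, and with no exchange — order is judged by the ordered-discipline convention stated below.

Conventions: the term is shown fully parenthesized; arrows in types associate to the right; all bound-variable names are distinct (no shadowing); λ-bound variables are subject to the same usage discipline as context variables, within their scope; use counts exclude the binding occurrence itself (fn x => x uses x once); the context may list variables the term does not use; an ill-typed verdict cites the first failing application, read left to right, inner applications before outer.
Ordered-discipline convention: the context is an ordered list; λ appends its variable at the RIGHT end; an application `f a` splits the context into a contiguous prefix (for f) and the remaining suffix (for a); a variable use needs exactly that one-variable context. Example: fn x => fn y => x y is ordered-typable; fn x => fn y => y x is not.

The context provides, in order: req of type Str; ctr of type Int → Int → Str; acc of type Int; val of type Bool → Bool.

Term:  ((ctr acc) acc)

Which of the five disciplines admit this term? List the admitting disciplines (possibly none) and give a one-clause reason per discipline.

admitting disciplines: unrestricted
variable uses: req ×0; ctr ×1; acc ×2; val ×0
use order (left to right): ctr, acc, acc
typing: the term checks, with type Str
ordered: ✗ — uses contraction: acc ×2; req, val never used (weakening)
linear: ✗ — uses contraction: acc ×2; req, val never used (weakening)
affine: ✗ — uses contraction: acc ×2
relevant: ✗ — req, val never used (weakening)
unrestricted: ✓ — simply typable at Str; W, C, E all held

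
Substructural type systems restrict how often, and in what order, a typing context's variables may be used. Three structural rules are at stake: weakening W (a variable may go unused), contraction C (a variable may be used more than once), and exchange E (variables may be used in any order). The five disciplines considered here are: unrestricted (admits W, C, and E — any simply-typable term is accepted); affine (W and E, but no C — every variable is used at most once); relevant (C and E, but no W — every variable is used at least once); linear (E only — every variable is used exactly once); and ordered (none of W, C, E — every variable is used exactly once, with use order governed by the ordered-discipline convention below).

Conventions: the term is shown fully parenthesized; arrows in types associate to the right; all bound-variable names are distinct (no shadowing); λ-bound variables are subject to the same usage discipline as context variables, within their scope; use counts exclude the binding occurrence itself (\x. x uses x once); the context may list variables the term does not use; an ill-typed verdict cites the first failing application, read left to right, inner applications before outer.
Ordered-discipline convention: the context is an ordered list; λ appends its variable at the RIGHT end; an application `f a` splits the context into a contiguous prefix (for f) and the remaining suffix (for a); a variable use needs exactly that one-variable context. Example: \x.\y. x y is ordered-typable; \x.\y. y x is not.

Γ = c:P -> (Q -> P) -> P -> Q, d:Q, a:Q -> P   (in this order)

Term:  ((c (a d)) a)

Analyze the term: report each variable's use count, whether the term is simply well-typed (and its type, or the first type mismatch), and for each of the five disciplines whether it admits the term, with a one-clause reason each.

usage: c=1, d=1, a=2
order of uses: c, a, d, a
typing: the term checks, with type P -> Q
ordered ✗ (a ×2 used more than once (contraction))
linear ✗ (a ×2 used more than once (contraction))
affine ✗ (a ×2 used more than once (contraction))
relevant ✓ (c, d, a: all used, weakening unneeded)
unrestricted ✓ (typability at P -> Q is all that's needed)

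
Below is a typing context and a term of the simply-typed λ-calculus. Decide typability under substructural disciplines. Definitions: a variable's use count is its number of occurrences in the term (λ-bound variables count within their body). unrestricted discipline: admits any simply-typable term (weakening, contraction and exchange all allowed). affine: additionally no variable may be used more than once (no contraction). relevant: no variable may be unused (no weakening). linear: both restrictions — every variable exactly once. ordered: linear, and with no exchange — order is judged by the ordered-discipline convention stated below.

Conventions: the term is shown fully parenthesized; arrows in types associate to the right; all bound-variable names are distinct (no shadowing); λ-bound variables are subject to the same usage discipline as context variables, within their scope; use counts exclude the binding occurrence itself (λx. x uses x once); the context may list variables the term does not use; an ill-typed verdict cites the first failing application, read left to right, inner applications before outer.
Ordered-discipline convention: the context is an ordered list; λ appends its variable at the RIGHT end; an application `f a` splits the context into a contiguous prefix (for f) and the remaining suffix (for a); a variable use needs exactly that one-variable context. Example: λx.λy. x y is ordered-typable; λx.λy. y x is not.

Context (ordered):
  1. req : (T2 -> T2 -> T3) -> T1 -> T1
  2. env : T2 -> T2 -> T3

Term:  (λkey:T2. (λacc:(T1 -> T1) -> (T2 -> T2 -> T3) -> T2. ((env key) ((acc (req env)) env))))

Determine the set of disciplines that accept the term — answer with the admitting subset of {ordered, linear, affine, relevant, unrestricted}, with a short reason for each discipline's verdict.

admitting disciplines: relevant, unrestricted
counts: req=1; env=3; key (λ-bound)=1; acc (λ-bound)=1
left-to-right use order: env, key, acc, req, env, env
typing: the term checks, with type T2 -> ((T1 -> T1) -> (T2 -> T2 -> T3) -> T2) -> T3
ordered ✗ (repeated use of env ×3)
linear ✗ (repeated use of env ×3)
affine ✗ (repeated use of env ×3)
relevant ✓ (at least one use each (req, env, key, acc))
unrestricted ✓ (typability at T2 -> ((T1 -> T1) -> (T2 -> T2 -> T3) -> T2) -> T3 is all that's needed)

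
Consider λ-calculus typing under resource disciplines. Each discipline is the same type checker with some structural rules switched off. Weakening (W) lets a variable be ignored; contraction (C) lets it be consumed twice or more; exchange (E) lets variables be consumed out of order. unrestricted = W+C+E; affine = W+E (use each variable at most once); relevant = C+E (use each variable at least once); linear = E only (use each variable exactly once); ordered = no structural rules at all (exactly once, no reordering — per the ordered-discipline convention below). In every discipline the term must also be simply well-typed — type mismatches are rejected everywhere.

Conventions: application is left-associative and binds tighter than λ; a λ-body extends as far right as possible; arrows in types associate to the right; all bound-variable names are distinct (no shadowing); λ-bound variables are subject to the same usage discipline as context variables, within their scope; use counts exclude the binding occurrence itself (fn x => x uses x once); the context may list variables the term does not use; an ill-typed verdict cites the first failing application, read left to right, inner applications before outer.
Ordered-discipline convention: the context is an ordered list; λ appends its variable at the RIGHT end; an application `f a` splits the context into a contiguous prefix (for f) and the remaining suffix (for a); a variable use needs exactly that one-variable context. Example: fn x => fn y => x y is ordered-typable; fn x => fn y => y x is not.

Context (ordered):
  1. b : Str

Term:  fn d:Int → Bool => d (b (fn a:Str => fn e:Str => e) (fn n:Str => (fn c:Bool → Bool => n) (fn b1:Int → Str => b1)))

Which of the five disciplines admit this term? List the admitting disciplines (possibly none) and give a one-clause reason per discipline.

admitting disciplines: none
use counts: b=1, d (bound)=1, a (bound)=0, e (bound)=1, n (bound)=1, c (bound)=0, b1 (bound)=1
uses in reading order: d, b, e, n, b1
typing: ill-typed: non-arrow in function slot: Str
ordered: ✗ — not simply typable
linear: ✗ — fails simple typing
affine: ✗ — a type mismatch blocks all five
relevant: ✗ — the type mismatch rejects it
unrestricted: ✗ — not simply typable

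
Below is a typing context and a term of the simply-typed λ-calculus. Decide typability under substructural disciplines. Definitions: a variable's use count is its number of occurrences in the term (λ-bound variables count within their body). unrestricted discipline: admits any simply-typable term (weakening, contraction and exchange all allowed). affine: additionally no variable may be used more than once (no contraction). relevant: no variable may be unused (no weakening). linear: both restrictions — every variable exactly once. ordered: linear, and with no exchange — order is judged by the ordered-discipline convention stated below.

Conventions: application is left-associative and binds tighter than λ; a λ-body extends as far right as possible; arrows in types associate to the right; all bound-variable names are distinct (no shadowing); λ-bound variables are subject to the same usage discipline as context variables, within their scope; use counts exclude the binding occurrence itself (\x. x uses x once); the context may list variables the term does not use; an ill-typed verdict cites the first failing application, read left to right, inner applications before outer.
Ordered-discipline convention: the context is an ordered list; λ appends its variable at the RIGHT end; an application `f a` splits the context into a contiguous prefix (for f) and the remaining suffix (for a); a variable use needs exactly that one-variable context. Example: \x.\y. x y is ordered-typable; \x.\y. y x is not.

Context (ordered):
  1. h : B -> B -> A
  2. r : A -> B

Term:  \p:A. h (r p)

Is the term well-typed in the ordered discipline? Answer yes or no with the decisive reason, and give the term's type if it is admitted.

yes — h, r, p once each; derivable with no W/C/E; term : A -> B -> A
variable uses: h: 1×; r: 1×; p (bound): 1×
left-to-right use order: h, r, p
typing: ✓ — A -> B -> A
summary: ordered ✓ · linear ✓ · affine ✓ · relevant ✓ · unrestricted ✓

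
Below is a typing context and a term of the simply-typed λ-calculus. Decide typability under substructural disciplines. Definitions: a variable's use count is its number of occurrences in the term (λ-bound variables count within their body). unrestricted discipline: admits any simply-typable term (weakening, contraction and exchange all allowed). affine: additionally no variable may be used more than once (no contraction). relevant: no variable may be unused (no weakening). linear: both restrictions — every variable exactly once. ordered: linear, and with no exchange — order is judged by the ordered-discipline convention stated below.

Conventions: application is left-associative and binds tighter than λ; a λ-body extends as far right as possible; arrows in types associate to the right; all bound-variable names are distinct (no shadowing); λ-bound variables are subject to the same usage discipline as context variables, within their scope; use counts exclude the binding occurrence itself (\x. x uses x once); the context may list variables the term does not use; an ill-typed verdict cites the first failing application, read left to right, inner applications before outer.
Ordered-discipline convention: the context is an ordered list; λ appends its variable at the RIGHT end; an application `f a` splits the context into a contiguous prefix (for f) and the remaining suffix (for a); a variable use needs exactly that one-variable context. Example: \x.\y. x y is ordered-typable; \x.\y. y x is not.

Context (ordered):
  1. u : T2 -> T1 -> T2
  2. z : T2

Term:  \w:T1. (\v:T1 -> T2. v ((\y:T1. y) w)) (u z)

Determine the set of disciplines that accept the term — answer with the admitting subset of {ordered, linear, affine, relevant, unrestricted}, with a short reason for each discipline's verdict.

admitting disciplines: linear, affine, relevant, unrestricted
variable uses: u=1; z=1; w [bound]=1; v [bound]=1; y [bound]=1
left-to-right use order: v, y, w, u, z
typing: well-typed — term : T1 -> T2
ordered ✗ (use order v, y, w, u, z needs exchange)
linear ✓ (each of u, z, w, v, y used exactly once)
affine ✓ (no duplicate uses among u, z, w, v, y)
relevant ✓ (every one of u, z, w, v, y appears)
unrestricted ✓ (typability at T1 -> T2 is all that's needed)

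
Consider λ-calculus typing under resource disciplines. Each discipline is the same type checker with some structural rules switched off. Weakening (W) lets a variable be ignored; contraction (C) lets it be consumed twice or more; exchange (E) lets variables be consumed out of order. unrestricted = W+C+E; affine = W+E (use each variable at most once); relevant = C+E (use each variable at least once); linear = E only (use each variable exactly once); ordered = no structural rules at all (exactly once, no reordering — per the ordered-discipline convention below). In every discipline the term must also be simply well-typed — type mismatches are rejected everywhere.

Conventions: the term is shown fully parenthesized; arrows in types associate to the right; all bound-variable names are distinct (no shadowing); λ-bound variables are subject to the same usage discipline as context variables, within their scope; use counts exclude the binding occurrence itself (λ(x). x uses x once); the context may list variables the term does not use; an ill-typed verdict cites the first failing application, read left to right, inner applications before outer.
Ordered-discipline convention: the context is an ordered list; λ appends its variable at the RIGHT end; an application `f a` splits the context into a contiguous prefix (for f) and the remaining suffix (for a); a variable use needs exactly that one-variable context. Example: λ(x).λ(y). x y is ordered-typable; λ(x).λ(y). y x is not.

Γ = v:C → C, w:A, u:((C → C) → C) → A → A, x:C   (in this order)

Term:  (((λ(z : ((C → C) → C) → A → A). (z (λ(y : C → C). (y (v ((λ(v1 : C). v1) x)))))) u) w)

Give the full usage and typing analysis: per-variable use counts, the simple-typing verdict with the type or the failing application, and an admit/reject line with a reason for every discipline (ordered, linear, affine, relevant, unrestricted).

counts: v=1; w=1; u=1; x=1; z [bound]=1; y [bound]=1; v1 [bound]=1
use order (left to right): z, y, v, v1, x, u, w
typing: the term checks, with type A
ordered: ✗, no ordered split (uses run z, y, v, v1, x, u, w)
linear: ✓, single use per variable (v, w, u, x, z, y, v1)
affine: ✓, none of v, w, u, x, z, y, v1 used more than once
relevant: ✓, none of v, w, u, x, z, y, v1 goes unused
unrestricted: ✓, simply typable at A; W, C, E all held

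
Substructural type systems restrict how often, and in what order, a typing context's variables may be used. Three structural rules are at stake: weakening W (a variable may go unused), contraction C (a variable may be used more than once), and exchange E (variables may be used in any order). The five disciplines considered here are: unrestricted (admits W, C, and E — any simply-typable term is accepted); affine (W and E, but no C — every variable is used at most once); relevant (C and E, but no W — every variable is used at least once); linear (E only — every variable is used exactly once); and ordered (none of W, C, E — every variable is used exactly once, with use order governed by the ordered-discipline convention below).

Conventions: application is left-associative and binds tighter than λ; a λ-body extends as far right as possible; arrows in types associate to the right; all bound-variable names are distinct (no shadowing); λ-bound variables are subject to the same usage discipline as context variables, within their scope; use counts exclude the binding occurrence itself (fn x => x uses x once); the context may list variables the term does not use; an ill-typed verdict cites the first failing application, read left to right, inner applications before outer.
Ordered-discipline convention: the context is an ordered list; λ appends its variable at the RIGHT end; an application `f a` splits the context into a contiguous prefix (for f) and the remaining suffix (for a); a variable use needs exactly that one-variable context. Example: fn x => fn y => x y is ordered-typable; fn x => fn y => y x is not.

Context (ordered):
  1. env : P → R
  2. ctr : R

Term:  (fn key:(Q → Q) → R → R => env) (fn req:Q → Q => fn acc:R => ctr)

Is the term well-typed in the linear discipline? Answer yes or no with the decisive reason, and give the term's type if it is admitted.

no — key, req, acc never used (weakening)
variable uses: env: 1×; ctr: 1×; key [bound]: 0×; req [bound]: 0×; acc [bound]: 0×
left-to-right use order: env, ctr
typing: ✓ — P → R
summary: ordered ✗ | linear ✗ | affine ✓ | relevant ✗ | unrestricted ✓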